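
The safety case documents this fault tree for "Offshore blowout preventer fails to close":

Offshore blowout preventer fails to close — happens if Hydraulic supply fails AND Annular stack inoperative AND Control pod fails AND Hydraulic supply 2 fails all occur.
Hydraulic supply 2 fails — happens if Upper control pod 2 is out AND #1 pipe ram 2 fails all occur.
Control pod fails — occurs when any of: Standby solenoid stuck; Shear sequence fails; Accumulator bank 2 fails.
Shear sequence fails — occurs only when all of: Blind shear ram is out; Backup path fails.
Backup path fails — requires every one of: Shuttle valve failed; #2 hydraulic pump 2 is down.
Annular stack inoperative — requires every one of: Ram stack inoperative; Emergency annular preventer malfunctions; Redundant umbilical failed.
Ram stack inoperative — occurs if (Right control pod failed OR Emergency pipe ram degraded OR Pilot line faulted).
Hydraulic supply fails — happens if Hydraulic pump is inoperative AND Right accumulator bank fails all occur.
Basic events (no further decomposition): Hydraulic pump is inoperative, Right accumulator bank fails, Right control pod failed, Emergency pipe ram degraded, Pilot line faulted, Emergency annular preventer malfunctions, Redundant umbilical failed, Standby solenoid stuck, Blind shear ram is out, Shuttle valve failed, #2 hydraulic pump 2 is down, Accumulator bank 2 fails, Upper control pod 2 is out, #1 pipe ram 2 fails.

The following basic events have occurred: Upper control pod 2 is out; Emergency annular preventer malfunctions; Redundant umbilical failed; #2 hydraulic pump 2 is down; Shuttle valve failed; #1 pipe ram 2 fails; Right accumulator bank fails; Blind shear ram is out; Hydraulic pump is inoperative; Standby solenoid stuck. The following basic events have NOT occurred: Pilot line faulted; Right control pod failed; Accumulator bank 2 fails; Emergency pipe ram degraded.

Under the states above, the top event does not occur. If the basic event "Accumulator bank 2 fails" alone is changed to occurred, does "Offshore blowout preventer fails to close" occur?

Counterfactual: set "Accumulator bank 2 fails" to occurred.
Hydraulic supply fails [AND]: Hydraulic pump is inoperative=occurs, Right accumulator bank fails=occurs → all inputs occur → occurs.
Ram stack inoperative [OR]: Right control pod failed=not, Emergency pipe ram degraded=not, Pilot line faulted=not → no input occurs → does not occur.
Annular stack inoperative [AND]: Ram stack inoperative=not, Emergency annular preventer malfunctions=occurs, Redundant umbilical failed=occurs → not all inputs occur → does not occur.
Backup path fails [AND]: Shuttle valve failed=occurs, #2 hydraulic pump 2 is down=occurs → all inputs occur → occurs.
Shear sequence fails [AND]: Blind shear ram is out=occurs, Backup path fails=occurs → all inputs occur → occurs.
Control pod fails [OR]: Standby solenoid stuck=occurs, Shear sequence fails=occurs, Accumulator bank 2 fails=occurs → at least one input occurs → occurs.
Hydraulic supply 2 fails [AND]: Upper control pod 2 is out=occurs, #1 pipe ram 2 fails=occurs → all inputs occur → occurs.
Offshore blowout preventer fails to close [AND]: Hydraulic supply fails=occurs, Annular stack inoperative=not, Control pod fails=occurs, Hydraulic supply 2 fails=occurs → not all inputs occur → does not occur.

No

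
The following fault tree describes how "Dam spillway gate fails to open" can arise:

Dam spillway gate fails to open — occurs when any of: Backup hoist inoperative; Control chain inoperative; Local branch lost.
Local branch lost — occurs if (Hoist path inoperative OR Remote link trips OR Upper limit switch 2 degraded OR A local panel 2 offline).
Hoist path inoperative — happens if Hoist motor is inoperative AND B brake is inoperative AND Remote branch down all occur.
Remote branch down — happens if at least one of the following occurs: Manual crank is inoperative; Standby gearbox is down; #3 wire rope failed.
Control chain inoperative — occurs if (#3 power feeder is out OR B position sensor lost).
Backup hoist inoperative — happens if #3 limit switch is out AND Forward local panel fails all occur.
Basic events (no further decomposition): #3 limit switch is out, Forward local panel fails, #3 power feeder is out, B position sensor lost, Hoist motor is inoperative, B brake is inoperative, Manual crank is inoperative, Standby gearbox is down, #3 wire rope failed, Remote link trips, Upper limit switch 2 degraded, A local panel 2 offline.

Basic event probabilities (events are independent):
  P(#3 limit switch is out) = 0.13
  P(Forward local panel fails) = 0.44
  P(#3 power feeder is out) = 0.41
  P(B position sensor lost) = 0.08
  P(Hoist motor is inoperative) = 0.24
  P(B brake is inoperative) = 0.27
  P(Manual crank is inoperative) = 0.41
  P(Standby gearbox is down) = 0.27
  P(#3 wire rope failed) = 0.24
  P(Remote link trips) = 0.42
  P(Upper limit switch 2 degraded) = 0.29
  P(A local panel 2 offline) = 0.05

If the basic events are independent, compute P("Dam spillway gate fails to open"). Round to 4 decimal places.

0.8085

P(Backup hoist inoperative) [AND] = 0.13 × 0.44 = 0.057200
P(Control chain inoperative) [OR] = 1 − (1−0.41) × (1−0.08) = 0.457200
P(Remote branch down) [OR] = 1 − (1−0.41) × (1−0.27) × (1−0.24) = 0.672668
P(Hoist path inoperative) [AND] = 0.24 × 0.27 × 0.672668 = 0.043589
P(Local branch lost) [OR] = 1 − (1−0.043589) × (1−0.42) × (1−0.29) × (1−0.05) = 0.625842
P(Dam spillway gate fails to open) [OR] = 1 − (1−0.057200) × (1−0.457200) × (1−0.625842) = 0.808524
Rounded to 4 decimal places: P(Dam spillway gate fails to open) ≈ 0.8085.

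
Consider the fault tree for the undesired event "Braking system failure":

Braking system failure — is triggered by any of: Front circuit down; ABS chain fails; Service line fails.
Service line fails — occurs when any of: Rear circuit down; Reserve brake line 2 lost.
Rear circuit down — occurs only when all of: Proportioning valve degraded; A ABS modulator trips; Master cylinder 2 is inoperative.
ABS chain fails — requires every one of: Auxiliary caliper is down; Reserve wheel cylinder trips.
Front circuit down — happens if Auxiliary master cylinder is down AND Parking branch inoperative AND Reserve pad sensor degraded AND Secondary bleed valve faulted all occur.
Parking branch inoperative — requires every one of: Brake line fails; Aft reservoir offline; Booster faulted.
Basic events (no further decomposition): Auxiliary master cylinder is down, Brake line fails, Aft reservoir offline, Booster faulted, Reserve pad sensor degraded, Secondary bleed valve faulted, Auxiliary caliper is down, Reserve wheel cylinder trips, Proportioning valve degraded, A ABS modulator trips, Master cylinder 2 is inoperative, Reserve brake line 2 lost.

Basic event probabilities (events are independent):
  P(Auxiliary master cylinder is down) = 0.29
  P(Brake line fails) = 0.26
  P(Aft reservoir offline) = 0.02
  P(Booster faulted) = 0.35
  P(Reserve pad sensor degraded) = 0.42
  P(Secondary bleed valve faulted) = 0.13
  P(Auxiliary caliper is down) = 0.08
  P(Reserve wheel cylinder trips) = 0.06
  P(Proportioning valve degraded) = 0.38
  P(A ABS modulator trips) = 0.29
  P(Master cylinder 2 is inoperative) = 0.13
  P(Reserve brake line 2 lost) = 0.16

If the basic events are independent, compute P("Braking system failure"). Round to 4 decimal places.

0.1760

P(Parking branch inoperative) [AND] = 0.26 × 0.02 × 0.35 = 0.001820
P(Front circuit down) [AND] = 0.29 × 0.001820 × 0.42 × 0.13 = 0.000029
P(ABS chain fails) [AND] = 0.08 × 0.06 = 0.004800
P(Rear circuit down) [AND] = 0.38 × 0.29 × 0.13 = 0.014326
P(Service line fails) [OR] = 1 − (1−0.014326) × (1−0.16) = 0.172034
P(Braking system failure) [OR] = 1 − (1−0.000029) × (1−0.004800) × (1−0.172034) = 0.176032
Rounded to 4 decimal places: P(Braking system failure) ≈ 0.1760.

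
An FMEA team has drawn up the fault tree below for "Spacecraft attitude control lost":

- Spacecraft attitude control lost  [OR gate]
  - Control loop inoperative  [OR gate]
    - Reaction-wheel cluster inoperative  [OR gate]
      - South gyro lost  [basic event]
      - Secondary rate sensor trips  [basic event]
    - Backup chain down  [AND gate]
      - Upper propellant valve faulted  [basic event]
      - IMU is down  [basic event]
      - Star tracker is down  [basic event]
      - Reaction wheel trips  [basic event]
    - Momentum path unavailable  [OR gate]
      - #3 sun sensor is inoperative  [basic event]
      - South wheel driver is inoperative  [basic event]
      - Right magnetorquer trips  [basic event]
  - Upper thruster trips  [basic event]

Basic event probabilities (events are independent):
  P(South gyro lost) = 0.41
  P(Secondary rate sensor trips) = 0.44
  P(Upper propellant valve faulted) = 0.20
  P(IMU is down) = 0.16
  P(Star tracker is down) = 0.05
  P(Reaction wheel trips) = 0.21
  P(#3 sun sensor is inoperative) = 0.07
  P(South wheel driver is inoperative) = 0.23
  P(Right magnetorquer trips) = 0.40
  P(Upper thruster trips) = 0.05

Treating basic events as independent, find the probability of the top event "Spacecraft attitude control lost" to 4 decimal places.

P(Reaction-wheel cluster inoperative) [OR] = 1 − (1−0.41) × (1−0.44) = 0.669600
P(Backup chain down) [AND] = 0.20 × 0.16 × 0.05 × 0.21 = 0.000336
P(Momentum path unavailable) [OR] = 1 − (1−0.07) × (1−0.23) × (1−0.40) = 0.570340
P(Control loop inoperative) [OR] = 1 − (1−0.669600) × (1−0.000336) × (1−0.570340) = 0.858088
P(Spacecraft attitude control lost) [OR] = 1 − (1−0.858088) × (1−0.05) = 0.865184
Rounded to 4 decimal places: P(Spacecraft attitude control lost) ≈ 0.8652.

0.8652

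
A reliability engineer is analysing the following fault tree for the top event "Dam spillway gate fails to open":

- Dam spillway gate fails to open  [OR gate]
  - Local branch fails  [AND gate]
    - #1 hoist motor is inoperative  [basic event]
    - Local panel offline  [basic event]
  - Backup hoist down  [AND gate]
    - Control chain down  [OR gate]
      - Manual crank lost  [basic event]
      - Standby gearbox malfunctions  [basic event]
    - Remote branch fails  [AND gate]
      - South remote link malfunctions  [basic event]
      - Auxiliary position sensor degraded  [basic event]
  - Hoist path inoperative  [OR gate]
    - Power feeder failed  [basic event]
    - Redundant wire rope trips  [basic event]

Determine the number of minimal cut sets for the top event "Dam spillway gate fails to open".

5

Local branch fails [AND]: one cut set from each child combined → 1 × 1 = 1 cut set(s).
Control chain down [OR]: union of children's cut sets → 2 cut set(s).
Remote branch fails [AND]: one cut set from each child combined → 1 × 1 = 1 cut set(s).
Backup hoist down [AND]: one cut set from each child combined → 2 × 1 = 2 cut set(s).
Hoist path inoperative [OR]: union of children's cut sets → 2 cut set(s).
Dam spillway gate fails to open [OR]: union of children's cut sets → 5 cut set(s).
Minimal cut sets: {#1 hoist motor is inoperative, Local panel offline}; {Auxiliary position sensor degraded, Manual crank lost, South remote link malfunctions}; {Auxiliary position sensor degraded, South remote link malfunctions, Standby gearbox malfunctions}; {Power feeder failed}; {Redundant wire rope trips}.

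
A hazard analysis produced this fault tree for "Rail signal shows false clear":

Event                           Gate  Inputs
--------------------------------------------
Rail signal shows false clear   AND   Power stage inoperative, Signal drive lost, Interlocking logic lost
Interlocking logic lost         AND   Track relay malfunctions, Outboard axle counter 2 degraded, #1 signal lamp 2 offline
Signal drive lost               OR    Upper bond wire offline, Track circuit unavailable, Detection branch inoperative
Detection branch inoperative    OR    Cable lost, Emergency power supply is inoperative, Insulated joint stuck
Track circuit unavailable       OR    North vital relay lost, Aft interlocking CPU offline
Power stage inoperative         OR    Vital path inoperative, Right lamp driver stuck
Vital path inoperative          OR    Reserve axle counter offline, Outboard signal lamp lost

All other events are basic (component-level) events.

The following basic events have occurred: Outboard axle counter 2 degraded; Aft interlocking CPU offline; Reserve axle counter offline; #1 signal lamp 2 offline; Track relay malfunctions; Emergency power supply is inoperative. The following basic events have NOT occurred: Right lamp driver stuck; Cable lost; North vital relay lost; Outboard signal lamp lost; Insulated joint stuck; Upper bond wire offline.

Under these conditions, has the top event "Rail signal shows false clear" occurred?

Vital path inoperative [OR]: Reserve axle counter offline=occurs, Outboard signal lamp lost=not → at least one input occurs → occurs.
Power stage inoperative [OR]: Vital path inoperative=occurs, Right lamp driver stuck=not → at least one input occurs → occurs.
Track circuit unavailable [OR]: North vital relay lost=not, Aft interlocking CPU offline=occurs → at least one input occurs → occurs.
Detection branch inoperative [OR]: Cable lost=not, Emergency power supply is inoperative=occurs, Insulated joint stuck=not → at least one input occurs → occurs.
Signal drive lost [OR]: Upper bond wire offline=not, Track circuit unavailable=occurs, Detection branch inoperative=occurs → at least one input occurs → occurs.
Interlocking logic lost [AND]: Track relay malfunctions=occurs, Outboard axle counter 2 degraded=occurs, #1 signal lamp 2 offline=occurs → all inputs occur → occurs.
Rail signal shows false clear [AND]: Power stage inoperative=occurs, Signal drive lost=occurs, Interlocking logic lost=occurs → all inputs occur → occurs.

Yes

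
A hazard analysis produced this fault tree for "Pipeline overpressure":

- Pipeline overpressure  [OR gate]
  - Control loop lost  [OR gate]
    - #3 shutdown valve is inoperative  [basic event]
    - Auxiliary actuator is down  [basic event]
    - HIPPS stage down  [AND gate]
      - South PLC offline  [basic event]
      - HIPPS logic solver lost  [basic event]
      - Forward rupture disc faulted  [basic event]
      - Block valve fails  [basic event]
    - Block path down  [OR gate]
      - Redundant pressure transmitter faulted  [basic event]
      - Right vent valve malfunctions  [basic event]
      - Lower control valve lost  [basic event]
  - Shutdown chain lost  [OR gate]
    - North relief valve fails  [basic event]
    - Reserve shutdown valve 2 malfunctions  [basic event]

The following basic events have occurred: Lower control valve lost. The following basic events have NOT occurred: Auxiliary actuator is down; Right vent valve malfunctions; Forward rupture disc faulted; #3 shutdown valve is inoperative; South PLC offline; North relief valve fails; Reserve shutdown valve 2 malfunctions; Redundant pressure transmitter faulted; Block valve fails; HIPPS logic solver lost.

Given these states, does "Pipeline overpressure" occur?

HIPPS stage down [AND]: South PLC offline=not, HIPPS logic solver lost=not, Forward rupture disc faulted=not, Block valve fails=not → not all inputs occur → does not occur.
Block path down [OR]: Redundant pressure transmitter faulted=not, Right vent valve malfunctions=not, Lower control valve lost=occurs → at least one input occurs → occurs.
Control loop lost [OR]: #3 shutdown valve is inoperative=not, Auxiliary actuator is down=not, HIPPS stage down=not, Block path down=occurs → at least one input occurs → occurs.
Shutdown chain lost [OR]: North relief valve fails=not, Reserve shutdown valve 2 malfunctions=not → no input occurs → does not occur.
Pipeline overpressure [OR]: Control loop lost=occurs, Shutdown chain lost=not → at least one input occurs → occurs.

Yes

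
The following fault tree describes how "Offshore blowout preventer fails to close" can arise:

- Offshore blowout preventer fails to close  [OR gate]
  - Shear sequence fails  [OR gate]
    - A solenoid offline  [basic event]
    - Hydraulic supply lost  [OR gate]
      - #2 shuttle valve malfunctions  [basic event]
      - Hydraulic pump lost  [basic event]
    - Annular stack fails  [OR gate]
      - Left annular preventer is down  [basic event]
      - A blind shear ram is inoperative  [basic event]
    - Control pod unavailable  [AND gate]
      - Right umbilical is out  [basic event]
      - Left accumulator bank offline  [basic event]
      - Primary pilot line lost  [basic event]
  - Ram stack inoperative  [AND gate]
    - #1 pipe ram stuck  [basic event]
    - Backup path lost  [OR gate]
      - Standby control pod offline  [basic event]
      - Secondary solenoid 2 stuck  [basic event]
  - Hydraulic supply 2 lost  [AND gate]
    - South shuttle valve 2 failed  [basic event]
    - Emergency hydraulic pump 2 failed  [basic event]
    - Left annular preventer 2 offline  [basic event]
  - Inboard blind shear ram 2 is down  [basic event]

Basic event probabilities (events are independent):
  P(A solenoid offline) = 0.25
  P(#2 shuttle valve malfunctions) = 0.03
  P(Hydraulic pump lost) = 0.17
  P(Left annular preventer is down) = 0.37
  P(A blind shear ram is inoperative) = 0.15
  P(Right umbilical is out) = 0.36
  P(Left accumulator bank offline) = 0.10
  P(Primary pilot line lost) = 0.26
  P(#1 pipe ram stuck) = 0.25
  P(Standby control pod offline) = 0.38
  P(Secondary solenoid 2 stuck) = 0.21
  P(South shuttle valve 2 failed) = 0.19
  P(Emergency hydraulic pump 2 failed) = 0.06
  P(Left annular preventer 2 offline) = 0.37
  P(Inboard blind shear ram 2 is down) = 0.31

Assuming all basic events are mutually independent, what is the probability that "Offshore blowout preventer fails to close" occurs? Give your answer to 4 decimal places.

0.8080

P(Hydraulic supply lost) [OR] = 1 − (1−0.03) × (1−0.17) = 0.194900
P(Annular stack fails) [OR] = 1 − (1−0.37) × (1−0.15) = 0.464500
P(Control pod unavailable) [AND] = 0.36 × 0.10 × 0.26 = 0.009360
P(Shear sequence fails) [OR] = 1 − (1−0.25) × (1−0.194900) × (1−0.464500) × (1−0.009360) = 0.679678
P(Backup path lost) [OR] = 1 − (1−0.38) × (1−0.21) = 0.510200
P(Ram stack inoperative) [AND] = 0.25 × 0.510200 = 0.127550
P(Hydraulic supply 2 lost) [AND] = 0.19 × 0.06 × 0.37 = 0.004218
P(Offshore blowout preventer fails to close) [OR] = 1 − (1−0.679678) × (1−0.127550) × (1−0.004218) × (1−0.31) = 0.807983
Rounded to 4 decimal places: P(Offshore blowout preventer fails to close) ≈ 0.8080.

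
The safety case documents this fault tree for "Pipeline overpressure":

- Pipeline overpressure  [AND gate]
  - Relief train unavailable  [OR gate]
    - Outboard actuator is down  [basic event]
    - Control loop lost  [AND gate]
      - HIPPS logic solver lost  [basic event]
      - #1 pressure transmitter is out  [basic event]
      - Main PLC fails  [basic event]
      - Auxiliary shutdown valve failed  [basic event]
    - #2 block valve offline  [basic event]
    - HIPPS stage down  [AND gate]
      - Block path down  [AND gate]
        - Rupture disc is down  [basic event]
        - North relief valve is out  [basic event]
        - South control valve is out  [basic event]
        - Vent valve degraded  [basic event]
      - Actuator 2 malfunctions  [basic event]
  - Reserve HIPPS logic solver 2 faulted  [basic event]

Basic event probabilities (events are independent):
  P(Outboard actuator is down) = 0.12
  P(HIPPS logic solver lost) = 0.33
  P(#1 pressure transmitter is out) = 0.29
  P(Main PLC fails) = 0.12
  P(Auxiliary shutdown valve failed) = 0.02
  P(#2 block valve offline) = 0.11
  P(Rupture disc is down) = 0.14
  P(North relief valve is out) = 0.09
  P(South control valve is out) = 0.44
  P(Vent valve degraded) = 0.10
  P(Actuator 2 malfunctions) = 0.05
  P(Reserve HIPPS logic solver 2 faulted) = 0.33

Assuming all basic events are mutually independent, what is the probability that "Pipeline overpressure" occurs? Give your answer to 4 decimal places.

0.0716

P(Control loop lost) [AND] = 0.33 × 0.29 × 0.12 × 0.02 = 0.000230
P(Block path down) [AND] = 0.14 × 0.09 × 0.44 × 0.10 = 0.000554
P(HIPPS stage down) [AND] = 0.000554 × 0.05 = 0.000028
P(Relief train unavailable) [OR] = 1 − (1−0.12) × (1−0.000230) × (1−0.11) × (1−0.000028) = 0.217002
P(Pipeline overpressure) [AND] = 0.217002 × 0.33 = 0.071611
Rounded to 4 decimal places: P(Pipeline overpressure) ≈ 0.0716.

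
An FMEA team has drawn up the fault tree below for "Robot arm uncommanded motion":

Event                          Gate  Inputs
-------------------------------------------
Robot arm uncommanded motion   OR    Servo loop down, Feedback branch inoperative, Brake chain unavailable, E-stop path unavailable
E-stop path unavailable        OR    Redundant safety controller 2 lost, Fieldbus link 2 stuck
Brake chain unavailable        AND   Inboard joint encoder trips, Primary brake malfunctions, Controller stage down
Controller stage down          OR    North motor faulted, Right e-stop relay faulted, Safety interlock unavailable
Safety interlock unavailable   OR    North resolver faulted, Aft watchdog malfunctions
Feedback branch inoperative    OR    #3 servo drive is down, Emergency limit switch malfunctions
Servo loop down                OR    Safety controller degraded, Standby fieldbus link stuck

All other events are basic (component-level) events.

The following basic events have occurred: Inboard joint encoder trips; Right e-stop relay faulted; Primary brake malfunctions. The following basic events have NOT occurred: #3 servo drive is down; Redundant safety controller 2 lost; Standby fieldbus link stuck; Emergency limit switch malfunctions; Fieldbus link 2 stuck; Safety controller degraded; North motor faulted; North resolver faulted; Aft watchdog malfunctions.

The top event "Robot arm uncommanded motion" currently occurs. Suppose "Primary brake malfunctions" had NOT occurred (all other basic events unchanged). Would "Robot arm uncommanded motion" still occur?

Counterfactual: set "Primary brake malfunctions" to not occurred.
Servo loop down [OR]: Safety controller degraded=not, Standby fieldbus link stuck=not → no input occurs → does not occur.
Feedback branch inoperative [OR]: #3 servo drive is down=not, Emergency limit switch malfunctions=not → no input occurs → does not occur.
Safety interlock unavailable [OR]: North resolver faulted=not, Aft watchdog malfunctions=not → no input occurs → does not occur.
Controller stage down [OR]: North motor faulted=not, Right e-stop relay faulted=occurs, Safety interlock unavailable=not → at least one input occurs → occurs.
Brake chain unavailable [AND]: Inboard joint encoder trips=occurs, Primary brake malfunctions=not, Controller stage down=occurs → not all inputs occur → does not occur.
E-stop path unavailable [OR]: Redundant safety controller 2 lost=not, Fieldbus link 2 stuck=not → no input occurs → does not occur.
Robot arm uncommanded motion [OR]: Servo loop down=not, Feedback branch inoperative=not, Brake chain unavailable=not, E-stop path unavailable=not → no input occurs → does not occur.

No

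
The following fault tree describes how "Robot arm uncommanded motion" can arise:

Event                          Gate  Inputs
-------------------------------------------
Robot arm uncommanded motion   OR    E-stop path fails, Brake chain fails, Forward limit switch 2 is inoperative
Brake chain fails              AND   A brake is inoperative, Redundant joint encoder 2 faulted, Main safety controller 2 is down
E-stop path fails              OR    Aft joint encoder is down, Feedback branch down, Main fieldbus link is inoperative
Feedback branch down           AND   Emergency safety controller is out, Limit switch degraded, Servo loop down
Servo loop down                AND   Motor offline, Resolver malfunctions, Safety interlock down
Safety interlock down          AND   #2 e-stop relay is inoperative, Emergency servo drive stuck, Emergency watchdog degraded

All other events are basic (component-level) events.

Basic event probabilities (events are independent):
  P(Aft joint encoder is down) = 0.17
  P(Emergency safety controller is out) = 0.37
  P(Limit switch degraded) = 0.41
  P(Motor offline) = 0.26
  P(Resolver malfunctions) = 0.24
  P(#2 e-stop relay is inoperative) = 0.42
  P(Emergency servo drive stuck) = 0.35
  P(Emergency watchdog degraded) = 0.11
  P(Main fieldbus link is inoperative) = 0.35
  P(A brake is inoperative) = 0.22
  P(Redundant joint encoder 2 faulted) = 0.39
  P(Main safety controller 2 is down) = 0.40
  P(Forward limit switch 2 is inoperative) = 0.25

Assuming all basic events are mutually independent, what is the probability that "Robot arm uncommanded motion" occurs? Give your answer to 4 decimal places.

P(Safety interlock down) [AND] = 0.42 × 0.35 × 0.11 = 0.016170
P(Servo loop down) [AND] = 0.26 × 0.24 × 0.016170 = 0.001009
P(Feedback branch down) [AND] = 0.37 × 0.41 × 0.001009 = 0.000153
P(E-stop path fails) [OR] = 1 − (1−0.17) × (1−0.000153) × (1−0.35) = 0.460583
P(Brake chain fails) [AND] = 0.22 × 0.39 × 0.40 = 0.034320
P(Robot arm uncommanded motion) [OR] = 1 − (1−0.460583) × (1−0.034320) × (1−0.25) = 0.609322
Rounded to 4 decimal places: P(Robot arm uncommanded motion) ≈ 0.6093.

0.6093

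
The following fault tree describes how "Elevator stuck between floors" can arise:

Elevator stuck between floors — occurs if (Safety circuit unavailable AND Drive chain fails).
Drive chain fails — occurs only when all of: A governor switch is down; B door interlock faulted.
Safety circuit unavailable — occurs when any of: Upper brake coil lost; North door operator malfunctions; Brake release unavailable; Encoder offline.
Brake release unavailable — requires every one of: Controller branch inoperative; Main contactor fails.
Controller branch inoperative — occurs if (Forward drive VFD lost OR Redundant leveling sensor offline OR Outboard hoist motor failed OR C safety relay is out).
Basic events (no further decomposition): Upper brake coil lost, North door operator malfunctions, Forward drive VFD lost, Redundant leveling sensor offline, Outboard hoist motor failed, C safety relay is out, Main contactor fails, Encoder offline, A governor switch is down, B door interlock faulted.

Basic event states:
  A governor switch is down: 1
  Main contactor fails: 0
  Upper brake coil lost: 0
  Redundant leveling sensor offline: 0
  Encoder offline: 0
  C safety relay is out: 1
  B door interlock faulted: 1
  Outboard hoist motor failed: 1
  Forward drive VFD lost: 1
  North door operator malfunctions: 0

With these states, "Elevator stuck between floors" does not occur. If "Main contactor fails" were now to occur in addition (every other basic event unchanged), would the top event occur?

Counterfactual: set "Main contactor fails" to occurred.
Controller branch inoperative [OR]: Forward drive VFD lost=occurs, Redundant leveling sensor offline=not, Outboard hoist motor failed=occurs, C safety relay is out=occurs → at least one input occurs → occurs.
Brake release unavailable [AND]: Controller branch inoperative=occurs, Main contactor fails=occurs → all inputs occur → occurs.
Safety circuit unavailable [OR]: Upper brake coil lost=not, North door operator malfunctions=not, Brake release unavailable=occurs, Encoder offline=not → at least one input occurs → occurs.
Drive chain fails [AND]: A governor switch is down=occurs, B door interlock faulted=occurs → all inputs occur → occurs.
Elevator stuck between floors [AND]: Safety circuit unavailable=occurs, Drive chain fails=occurs → all inputs occur → occurs.

Yes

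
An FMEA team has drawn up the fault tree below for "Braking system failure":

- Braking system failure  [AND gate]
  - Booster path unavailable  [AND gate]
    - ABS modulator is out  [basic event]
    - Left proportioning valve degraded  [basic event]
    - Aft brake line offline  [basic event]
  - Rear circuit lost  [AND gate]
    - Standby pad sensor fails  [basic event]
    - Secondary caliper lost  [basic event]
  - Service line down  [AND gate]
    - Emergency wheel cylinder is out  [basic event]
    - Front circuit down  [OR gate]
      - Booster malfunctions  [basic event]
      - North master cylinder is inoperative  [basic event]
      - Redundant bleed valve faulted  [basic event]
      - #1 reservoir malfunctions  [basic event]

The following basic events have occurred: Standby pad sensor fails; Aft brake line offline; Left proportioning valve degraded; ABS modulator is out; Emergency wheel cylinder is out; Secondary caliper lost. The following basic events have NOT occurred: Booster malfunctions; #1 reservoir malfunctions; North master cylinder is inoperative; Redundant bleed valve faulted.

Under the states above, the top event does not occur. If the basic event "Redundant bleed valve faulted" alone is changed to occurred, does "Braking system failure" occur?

Counterfactual: set "Redundant bleed valve faulted" to occurred.
Booster path unavailable [AND]: ABS modulator is out=occurs, Left proportioning valve degraded=occurs, Aft brake line offline=occurs → all inputs occur → occurs.
Rear circuit lost [AND]: Standby pad sensor fails=occurs, Secondary caliper lost=occurs → all inputs occur → occurs.
Front circuit down [OR]: Booster malfunctions=not, North master cylinder is inoperative=not, Redundant bleed valve faulted=occurs, #1 reservoir malfunctions=not → at least one input occurs → occurs.
Service line down [AND]: Emergency wheel cylinder is out=occurs, Front circuit down=occurs → all inputs occur → occurs.
Braking system failure [AND]: Booster path unavailable=occurs, Rear circuit lost=occurs, Service line down=occurs → all inputs occur → occurs.

Yes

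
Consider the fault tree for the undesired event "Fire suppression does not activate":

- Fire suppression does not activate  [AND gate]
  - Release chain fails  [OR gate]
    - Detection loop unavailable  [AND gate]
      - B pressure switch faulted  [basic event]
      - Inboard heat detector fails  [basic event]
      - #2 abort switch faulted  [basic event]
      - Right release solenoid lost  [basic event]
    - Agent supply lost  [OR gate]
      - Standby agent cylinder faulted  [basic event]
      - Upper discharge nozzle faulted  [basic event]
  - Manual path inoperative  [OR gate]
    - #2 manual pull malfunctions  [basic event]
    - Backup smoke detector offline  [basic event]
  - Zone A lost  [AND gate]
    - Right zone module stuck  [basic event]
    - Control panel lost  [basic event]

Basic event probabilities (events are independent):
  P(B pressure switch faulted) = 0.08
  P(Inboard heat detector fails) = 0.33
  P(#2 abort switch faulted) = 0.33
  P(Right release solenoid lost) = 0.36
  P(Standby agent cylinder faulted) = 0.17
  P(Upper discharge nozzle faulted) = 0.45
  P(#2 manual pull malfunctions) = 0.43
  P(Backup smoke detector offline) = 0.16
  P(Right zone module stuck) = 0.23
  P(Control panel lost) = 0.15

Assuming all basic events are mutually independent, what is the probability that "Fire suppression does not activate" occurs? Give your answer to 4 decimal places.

0.0098

P(Detection loop unavailable) [AND] = 0.08 × 0.33 × 0.33 × 0.36 = 0.003136
P(Agent supply lost) [OR] = 1 − (1−0.17) × (1−0.45) = 0.543500
P(Release chain fails) [OR] = 1 − (1−0.003136) × (1−0.543500) = 0.544932
P(Manual path inoperative) [OR] = 1 − (1−0.43) × (1−0.16) = 0.521200
P(Zone A lost) [AND] = 0.23 × 0.15 = 0.034500
P(Fire suppression does not activate) [AND] = 0.544932 × 0.521200 × 0.034500 = 0.009799
Rounded to 4 decimal places: P(Fire suppression does not activate) ≈ 0.0098.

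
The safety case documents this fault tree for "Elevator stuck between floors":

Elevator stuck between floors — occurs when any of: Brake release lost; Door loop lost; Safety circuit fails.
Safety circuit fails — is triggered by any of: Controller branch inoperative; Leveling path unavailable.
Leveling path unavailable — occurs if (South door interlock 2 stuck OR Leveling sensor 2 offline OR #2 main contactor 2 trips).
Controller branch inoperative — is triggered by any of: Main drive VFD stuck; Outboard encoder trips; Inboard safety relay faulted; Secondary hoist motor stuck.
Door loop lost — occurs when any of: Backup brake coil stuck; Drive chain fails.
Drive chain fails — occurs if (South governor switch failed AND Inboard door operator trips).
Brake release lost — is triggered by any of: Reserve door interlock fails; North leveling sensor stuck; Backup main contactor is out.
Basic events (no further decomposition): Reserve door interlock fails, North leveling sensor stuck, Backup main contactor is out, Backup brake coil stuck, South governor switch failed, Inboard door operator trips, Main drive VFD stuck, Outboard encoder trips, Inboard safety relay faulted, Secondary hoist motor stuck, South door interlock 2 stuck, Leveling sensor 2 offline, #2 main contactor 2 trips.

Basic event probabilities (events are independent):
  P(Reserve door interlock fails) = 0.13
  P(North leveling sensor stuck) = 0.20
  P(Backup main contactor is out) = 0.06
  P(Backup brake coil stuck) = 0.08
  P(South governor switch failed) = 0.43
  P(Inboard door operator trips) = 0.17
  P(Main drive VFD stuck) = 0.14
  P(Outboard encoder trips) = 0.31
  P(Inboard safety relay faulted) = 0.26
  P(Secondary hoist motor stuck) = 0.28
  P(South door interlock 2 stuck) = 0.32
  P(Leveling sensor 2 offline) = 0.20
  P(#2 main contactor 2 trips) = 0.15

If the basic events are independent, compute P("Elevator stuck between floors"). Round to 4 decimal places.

0.9184

P(Brake release lost) [OR] = 1 − (1−0.13) × (1−0.20) × (1−0.06) = 0.345760
P(Drive chain fails) [AND] = 0.43 × 0.17 = 0.073100
P(Door loop lost) [OR] = 1 − (1−0.08) × (1−0.073100) = 0.147252
P(Controller branch inoperative) [OR] = 1 − (1−0.14) × (1−0.31) × (1−0.26) × (1−0.28) = 0.683836
P(Leveling path unavailable) [OR] = 1 − (1−0.32) × (1−0.20) × (1−0.15) = 0.537600
P(Safety circuit fails) [OR] = 1 − (1−0.683836) × (1−0.537600) = 0.853806
P(Elevator stuck between floors) [OR] = 1 − (1−0.345760) × (1−0.147252) × (1−0.853806) = 0.918438
Rounded to 4 decimal places: P(Elevator stuck between floors) ≈ 0.9184.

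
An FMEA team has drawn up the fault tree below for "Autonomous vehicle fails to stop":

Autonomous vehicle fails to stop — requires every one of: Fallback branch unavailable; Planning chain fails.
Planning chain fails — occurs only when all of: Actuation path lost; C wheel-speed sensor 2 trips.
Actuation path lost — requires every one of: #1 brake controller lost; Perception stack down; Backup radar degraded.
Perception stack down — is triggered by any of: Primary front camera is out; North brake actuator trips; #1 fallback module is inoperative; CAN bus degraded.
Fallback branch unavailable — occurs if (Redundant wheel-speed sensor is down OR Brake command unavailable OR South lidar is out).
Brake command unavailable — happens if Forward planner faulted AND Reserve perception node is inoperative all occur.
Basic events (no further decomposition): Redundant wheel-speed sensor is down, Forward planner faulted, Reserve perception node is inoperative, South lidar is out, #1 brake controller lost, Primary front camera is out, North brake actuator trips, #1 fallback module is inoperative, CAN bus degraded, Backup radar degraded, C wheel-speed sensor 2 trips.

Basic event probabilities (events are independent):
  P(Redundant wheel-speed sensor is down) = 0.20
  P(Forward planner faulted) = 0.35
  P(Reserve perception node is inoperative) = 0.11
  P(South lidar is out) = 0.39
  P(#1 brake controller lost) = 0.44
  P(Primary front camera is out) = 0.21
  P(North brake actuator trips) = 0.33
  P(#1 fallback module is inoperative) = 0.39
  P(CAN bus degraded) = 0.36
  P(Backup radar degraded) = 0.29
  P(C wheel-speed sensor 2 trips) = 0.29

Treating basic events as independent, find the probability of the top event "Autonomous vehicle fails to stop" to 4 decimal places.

P(Brake command unavailable) [AND] = 0.35 × 0.11 = 0.038500
P(Fallback branch unavailable) [OR] = 1 − (1−0.20) × (1−0.038500) × (1−0.39) = 0.530788
P(Perception stack down) [OR] = 1 − (1−0.21) × (1−0.33) × (1−0.39) × (1−0.36) = 0.793361
P(Actuation path lost) [AND] = 0.44 × 0.793361 × 0.29 = 0.101233
P(Planning chain fails) [AND] = 0.101233 × 0.29 = 0.029358
P(Autonomous vehicle fails to stop) [AND] = 0.530788 × 0.029358 = 0.015583
Rounded to 4 decimal places: P(Autonomous vehicle fails to stop) ≈ 0.0156.

0.0156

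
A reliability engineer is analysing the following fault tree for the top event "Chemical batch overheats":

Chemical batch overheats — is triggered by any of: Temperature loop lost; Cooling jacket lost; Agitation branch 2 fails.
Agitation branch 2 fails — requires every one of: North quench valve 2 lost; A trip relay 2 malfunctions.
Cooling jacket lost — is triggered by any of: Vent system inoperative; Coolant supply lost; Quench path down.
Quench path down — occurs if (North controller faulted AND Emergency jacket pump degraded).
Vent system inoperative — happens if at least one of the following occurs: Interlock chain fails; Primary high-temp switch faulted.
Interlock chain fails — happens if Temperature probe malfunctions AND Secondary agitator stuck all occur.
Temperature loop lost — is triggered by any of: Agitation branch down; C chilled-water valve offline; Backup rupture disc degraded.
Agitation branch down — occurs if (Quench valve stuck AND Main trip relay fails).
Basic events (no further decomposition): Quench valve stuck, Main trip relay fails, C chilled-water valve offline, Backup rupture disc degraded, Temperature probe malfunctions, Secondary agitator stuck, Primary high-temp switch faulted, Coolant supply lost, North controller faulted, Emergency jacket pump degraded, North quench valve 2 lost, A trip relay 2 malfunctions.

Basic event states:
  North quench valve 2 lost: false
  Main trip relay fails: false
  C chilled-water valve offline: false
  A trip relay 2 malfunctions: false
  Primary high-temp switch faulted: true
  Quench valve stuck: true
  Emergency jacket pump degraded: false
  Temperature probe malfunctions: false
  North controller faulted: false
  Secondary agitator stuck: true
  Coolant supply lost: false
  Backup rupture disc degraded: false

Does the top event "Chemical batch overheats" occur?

Agitation branch down [AND]: Quench valve stuck=occurs, Main trip relay fails=not → not all inputs occur → does not occur.
Temperature loop lost [OR]: Agitation branch down=not, C chilled-water valve offline=not, Backup rupture disc degraded=not → no input occurs → does not occur.
Interlock chain fails [AND]: Temperature probe malfunctions=not, Secondary agitator stuck=occurs → not all inputs occur → does not occur.
Vent system inoperative [OR]: Interlock chain fails=not, Primary high-temp switch faulted=occurs → at least one input occurs → occurs.
Quench path down [AND]: North controller faulted=not, Emergency jacket pump degraded=not → not all inputs occur → does not occur.
Cooling jacket lost [OR]: Vent system inoperative=occurs, Coolant supply lost=not, Quench path down=not → at least one input occurs → occurs.
Agitation branch 2 fails [AND]: North quench valve 2 lost=not, A trip relay 2 malfunctions=not → not all inputs occur → does not occur.
Chemical batch overheats [OR]: Temperature loop lost=not, Cooling jacket lost=occurs, Agitation branch 2 fails=not → at least one input occurs → occurs.

Yes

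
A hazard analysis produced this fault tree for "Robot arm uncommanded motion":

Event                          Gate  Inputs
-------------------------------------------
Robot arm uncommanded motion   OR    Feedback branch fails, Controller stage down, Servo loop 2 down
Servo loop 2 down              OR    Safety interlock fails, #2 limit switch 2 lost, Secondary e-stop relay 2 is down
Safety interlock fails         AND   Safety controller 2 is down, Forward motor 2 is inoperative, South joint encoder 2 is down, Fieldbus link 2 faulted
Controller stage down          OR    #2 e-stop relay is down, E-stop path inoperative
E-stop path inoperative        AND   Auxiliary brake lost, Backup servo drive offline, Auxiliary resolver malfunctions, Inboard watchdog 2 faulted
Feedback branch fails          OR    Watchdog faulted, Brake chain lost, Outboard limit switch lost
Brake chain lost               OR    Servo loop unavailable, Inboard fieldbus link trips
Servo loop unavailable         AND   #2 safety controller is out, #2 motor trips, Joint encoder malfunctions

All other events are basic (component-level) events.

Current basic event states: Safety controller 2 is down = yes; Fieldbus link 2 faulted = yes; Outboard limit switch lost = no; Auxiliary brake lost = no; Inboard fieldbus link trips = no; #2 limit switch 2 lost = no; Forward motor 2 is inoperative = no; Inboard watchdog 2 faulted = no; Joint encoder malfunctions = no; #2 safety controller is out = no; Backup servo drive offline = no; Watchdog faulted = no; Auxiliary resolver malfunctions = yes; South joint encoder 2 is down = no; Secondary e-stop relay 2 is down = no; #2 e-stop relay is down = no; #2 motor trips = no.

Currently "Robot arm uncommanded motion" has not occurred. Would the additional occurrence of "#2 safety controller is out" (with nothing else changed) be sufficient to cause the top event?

No

Counterfactual: set "#2 safety controller is out" to occurred.
Servo loop unavailable [AND]: #2 safety controller is out=occurs, #2 motor trips=not, Joint encoder malfunctions=not → not all inputs occur → does not occur.
Brake chain lost [OR]: Servo loop unavailable=not, Inboard fieldbus link trips=not → no input occurs → does not occur.
Feedback branch fails [OR]: Watchdog faulted=not, Brake chain lost=not, Outboard limit switch lost=not → no input occurs → does not occur.
E-stop path inoperative [AND]: Auxiliary brake lost=not, Backup servo drive offline=not, Auxiliary resolver malfunctions=occurs, Inboard watchdog 2 faulted=not → not all inputs occur → does not occur.
Controller stage down [OR]: #2 e-stop relay is down=not, E-stop path inoperative=not → no input occurs → does not occur.
Safety interlock fails [AND]: Safety controller 2 is down=occurs, Forward motor 2 is inoperative=not, South joint encoder 2 is down=not, Fieldbus link 2 faulted=occurs → not all inputs occur → does not occur.
Servo loop 2 down [OR]: Safety interlock fails=not, #2 limit switch 2 lost=not, Secondary e-stop relay 2 is down=not → no input occurs → does not occur.
Robot arm uncommanded motion [OR]: Feedback branch fails=not, Controller stage down=not, Servo loop 2 down=not → no input occurs → does not occur.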